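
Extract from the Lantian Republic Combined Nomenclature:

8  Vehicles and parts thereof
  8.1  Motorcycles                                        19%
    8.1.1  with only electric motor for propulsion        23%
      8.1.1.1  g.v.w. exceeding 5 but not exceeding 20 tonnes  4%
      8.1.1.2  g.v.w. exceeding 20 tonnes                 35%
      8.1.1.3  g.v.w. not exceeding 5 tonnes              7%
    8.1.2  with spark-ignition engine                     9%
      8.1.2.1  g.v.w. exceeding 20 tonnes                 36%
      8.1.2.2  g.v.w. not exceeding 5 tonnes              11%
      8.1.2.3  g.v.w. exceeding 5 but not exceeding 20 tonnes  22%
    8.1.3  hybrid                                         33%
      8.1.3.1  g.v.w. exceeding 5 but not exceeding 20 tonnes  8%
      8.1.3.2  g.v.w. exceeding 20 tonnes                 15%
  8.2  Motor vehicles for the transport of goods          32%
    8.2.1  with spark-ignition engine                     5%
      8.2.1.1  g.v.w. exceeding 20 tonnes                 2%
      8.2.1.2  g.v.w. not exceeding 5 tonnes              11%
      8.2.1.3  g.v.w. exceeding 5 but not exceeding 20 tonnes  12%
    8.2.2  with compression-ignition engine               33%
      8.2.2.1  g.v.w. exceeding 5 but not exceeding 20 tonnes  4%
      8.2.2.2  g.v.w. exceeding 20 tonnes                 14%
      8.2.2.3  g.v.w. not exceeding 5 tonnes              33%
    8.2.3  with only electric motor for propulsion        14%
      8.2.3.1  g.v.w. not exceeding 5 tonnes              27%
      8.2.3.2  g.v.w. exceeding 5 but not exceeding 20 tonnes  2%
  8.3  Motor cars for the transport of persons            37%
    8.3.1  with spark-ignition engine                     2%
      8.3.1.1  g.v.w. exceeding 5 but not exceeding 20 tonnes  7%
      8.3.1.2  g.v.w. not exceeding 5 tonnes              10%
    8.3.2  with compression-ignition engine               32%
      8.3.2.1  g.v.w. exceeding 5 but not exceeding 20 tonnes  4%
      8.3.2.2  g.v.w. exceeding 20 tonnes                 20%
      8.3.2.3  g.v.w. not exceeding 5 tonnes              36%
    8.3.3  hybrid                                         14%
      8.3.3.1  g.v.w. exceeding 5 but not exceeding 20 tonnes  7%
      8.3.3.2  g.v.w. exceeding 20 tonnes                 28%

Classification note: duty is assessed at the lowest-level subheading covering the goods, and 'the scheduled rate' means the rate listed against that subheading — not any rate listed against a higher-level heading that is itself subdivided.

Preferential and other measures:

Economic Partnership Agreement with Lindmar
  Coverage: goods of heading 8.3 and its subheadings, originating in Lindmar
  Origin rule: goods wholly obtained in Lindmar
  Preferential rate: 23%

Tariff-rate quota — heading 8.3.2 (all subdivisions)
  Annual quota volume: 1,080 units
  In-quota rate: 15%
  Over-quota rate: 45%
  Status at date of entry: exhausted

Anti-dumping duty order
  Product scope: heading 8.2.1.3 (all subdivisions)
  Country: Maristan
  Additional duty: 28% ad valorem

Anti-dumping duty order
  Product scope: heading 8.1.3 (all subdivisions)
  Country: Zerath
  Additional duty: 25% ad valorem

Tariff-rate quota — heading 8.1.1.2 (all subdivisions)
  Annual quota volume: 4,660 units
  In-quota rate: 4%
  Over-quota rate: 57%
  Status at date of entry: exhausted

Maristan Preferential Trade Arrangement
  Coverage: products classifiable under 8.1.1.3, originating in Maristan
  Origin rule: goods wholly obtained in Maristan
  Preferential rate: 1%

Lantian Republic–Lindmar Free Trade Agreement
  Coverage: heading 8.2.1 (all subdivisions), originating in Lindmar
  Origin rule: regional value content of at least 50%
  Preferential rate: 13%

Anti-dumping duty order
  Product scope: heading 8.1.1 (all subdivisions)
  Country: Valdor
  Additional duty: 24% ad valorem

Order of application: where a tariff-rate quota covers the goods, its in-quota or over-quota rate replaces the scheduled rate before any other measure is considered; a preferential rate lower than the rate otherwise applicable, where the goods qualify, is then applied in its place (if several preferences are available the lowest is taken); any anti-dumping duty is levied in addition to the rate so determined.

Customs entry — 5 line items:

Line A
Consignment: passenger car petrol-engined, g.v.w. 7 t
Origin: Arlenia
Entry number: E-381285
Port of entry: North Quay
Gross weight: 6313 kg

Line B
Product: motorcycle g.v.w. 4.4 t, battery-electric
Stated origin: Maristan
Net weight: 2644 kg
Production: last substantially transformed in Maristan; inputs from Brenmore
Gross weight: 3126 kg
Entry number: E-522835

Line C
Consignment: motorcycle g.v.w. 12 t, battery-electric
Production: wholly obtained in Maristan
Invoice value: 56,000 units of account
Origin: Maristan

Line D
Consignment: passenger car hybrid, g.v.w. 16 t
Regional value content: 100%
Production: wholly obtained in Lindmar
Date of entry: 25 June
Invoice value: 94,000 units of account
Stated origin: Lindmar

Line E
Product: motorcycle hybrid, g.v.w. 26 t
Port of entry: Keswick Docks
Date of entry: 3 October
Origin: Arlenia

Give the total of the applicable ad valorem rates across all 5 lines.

40%

Line A: passenger car → 8.3; petrol-engined → 8.3.1; g.v.w. 7 t → 8.3.1.1. Scheduled 7%. No special measure applies. → 7%.
Line B: motorcycle → 8.1; battery-electric → 8.1.1; g.v.w. 4.4 t → 8.1.1.3. Scheduled 7%. Maristan agreement on 8.1.1.3: not wholly obtained. → 7%.
Line C: motorcycle → 8.1; battery-electric → 8.1.1; g.v.w. 12 t → 8.1.1.1. Scheduled 4%. Maristan agreement on 8.1.1.3: 8.1.1.1 not covered. → 4%.
Line D: passenger car → 8.3; hybrid → 8.3.3; g.v.w. 16 t → 8.3.3.1. Scheduled 7%. Lindmar agreement on 8.3: wholly obtained → 23% available; Lindmar agreement on 8.2.1: 8.3.3.1 not covered; preference 23% not lower than 7% → no reduction. → 7%.
Line E: motorcycle → 8.1; hybrid → 8.1.3; g.v.w. 26 t → 8.1.3.2. Scheduled 15%. No special measure applies. → 15%.
Sum: 7% + 7% + 4% + 7% + 15% = 40%.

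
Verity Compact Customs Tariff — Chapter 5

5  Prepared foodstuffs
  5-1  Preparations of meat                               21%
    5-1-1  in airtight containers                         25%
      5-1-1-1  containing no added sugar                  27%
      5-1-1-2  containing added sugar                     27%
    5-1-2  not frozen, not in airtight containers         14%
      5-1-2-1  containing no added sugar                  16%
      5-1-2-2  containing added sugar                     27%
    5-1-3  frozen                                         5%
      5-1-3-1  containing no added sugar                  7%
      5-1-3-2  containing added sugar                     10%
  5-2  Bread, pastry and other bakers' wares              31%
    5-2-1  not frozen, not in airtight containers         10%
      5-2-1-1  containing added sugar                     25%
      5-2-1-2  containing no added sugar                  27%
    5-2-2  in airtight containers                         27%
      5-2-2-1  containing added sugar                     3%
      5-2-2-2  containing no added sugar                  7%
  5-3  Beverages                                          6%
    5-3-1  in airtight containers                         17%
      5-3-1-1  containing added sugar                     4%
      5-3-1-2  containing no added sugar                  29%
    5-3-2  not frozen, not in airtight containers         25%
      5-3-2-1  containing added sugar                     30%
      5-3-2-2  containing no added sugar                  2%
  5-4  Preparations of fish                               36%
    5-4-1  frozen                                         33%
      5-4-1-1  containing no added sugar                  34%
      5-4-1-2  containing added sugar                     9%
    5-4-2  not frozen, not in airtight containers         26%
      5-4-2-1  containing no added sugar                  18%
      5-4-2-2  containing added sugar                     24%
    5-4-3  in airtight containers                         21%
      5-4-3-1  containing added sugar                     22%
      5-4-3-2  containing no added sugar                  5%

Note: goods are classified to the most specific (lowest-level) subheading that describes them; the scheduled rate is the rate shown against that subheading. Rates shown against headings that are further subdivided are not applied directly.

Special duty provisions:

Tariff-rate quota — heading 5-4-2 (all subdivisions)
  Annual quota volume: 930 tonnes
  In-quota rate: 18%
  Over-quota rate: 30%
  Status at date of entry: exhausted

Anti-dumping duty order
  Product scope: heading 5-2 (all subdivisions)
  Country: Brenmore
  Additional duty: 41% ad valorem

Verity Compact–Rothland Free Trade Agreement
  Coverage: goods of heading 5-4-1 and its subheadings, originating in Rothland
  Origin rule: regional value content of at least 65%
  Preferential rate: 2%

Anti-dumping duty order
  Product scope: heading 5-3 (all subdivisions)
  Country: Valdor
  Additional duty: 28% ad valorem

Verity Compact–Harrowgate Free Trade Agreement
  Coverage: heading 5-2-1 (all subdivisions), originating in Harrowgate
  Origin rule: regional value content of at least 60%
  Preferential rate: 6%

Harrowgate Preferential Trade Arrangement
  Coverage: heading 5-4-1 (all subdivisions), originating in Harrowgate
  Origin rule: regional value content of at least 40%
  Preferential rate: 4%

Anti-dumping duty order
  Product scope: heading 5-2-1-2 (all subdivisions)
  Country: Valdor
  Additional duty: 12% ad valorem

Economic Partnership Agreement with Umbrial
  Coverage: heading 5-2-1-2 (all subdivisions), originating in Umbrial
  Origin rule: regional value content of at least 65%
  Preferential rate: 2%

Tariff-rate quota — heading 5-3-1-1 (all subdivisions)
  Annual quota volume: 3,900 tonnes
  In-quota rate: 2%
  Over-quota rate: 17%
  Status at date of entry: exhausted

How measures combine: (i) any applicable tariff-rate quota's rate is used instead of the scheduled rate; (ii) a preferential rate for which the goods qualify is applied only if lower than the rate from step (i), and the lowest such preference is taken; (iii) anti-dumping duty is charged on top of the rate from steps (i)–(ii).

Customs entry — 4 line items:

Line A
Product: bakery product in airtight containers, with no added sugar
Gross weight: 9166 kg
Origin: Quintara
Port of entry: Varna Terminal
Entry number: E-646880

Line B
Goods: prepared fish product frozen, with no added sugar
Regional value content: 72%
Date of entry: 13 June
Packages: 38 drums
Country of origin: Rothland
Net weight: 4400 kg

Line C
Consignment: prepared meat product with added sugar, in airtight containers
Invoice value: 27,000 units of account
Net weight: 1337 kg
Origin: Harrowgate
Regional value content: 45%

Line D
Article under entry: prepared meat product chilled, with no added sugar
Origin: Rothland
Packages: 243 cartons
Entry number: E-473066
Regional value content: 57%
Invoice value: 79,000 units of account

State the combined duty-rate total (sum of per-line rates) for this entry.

52%

Line A: bakery product → 5-2; in airtight containers → 5-2-2; with no added sugar → 5-2-2-2. Scheduled 7%. No special measure applies. → 7%.
Line B: prepared fish product → 5-4; frozen → 5-4-1; with no added sugar → 5-4-1-1. Scheduled 34%. Rothland agreement on 5-4-1: RVC ≥ 65% → 2% available; preferential 2%. → 2%.
Line C: prepared meat product → 5-1; in airtight containers → 5-1-1; with added sugar → 5-1-1-2. Scheduled 27%. Harrowgate agreement on 5-2-1: 5-1-1-2 not covered; Harrowgate agreement on 5-4-1: 5-1-1-2 not covered. → 27%.
Line D: prepared meat product → 5-1; chilled → 5-1-2; with no added sugar → 5-1-2-1. Scheduled 16%. Rothland agreement on 5-4-1: 5-1-2-1 not covered. → 16%.
Sum: 7% + 2% + 27% + 16% = 52%.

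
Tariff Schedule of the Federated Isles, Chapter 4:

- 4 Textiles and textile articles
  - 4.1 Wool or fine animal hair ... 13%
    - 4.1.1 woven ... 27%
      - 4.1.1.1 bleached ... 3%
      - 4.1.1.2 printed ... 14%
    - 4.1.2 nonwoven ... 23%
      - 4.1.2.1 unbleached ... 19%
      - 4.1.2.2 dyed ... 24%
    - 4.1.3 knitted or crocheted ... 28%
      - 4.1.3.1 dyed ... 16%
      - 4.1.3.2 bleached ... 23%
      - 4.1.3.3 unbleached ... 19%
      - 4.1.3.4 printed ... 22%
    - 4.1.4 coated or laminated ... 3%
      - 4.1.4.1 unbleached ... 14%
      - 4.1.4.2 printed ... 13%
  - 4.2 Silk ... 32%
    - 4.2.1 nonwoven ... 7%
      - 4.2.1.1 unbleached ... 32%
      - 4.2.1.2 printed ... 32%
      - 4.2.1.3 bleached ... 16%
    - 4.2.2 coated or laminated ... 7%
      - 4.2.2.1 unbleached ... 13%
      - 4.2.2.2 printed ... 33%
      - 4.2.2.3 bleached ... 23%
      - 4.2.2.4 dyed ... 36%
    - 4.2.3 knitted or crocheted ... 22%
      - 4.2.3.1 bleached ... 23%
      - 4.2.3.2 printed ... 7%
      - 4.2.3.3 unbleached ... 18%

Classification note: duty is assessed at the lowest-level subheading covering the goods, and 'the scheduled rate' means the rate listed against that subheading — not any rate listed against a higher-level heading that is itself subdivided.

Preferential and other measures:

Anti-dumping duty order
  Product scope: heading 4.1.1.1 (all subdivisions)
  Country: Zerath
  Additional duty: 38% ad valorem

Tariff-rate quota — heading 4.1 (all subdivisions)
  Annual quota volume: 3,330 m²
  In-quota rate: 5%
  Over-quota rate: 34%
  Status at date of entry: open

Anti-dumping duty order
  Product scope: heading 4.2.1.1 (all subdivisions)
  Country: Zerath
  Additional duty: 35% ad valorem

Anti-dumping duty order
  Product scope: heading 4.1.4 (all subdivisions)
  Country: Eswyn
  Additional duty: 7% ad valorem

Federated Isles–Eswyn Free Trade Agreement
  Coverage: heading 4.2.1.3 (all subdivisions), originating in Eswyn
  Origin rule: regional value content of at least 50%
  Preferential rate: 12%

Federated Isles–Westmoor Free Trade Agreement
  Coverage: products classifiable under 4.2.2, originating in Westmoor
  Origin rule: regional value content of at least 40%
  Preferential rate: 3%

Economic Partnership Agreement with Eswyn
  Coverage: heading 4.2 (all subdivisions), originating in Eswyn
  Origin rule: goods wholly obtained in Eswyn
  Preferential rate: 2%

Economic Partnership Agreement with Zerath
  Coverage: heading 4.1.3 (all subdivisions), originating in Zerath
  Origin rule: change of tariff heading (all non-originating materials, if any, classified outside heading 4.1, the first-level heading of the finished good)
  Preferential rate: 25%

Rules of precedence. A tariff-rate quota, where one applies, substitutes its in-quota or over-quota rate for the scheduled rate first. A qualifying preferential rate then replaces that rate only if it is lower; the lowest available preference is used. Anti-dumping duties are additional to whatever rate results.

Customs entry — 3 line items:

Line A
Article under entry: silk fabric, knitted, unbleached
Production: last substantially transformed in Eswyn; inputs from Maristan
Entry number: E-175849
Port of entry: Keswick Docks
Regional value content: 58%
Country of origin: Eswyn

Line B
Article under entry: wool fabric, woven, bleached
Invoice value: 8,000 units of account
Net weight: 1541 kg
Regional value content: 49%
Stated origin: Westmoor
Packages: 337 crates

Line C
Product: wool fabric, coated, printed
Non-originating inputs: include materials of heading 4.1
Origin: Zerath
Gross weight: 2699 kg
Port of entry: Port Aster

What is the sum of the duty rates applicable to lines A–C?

28%

Line A: silk → 4.2; knitted → 4.2.3; unbleached → 4.2.3.3. Scheduled 18%. Eswyn agreement on 4.2.1.3: 4.2.3.3 not covered; Eswyn agreement on 4.2: not wholly obtained. → 18%.
Line B: wool → 4.1; woven → 4.1.1; bleached → 4.1.1.1. Scheduled 3%. quota on 4.1 open → in-quota 5%; Westmoor agreement on 4.2.2: 4.1.1.1 not covered. → 5%.
Line C: wool → 4.1; coated → 4.1.4; printed → 4.1.4.2. Scheduled 13%. quota on 4.1 open → in-quota 5%; Zerath agreement on 4.1.3: 4.1.4.2 not covered. → 5%.
Sum: 18% + 5% + 5% = 28%.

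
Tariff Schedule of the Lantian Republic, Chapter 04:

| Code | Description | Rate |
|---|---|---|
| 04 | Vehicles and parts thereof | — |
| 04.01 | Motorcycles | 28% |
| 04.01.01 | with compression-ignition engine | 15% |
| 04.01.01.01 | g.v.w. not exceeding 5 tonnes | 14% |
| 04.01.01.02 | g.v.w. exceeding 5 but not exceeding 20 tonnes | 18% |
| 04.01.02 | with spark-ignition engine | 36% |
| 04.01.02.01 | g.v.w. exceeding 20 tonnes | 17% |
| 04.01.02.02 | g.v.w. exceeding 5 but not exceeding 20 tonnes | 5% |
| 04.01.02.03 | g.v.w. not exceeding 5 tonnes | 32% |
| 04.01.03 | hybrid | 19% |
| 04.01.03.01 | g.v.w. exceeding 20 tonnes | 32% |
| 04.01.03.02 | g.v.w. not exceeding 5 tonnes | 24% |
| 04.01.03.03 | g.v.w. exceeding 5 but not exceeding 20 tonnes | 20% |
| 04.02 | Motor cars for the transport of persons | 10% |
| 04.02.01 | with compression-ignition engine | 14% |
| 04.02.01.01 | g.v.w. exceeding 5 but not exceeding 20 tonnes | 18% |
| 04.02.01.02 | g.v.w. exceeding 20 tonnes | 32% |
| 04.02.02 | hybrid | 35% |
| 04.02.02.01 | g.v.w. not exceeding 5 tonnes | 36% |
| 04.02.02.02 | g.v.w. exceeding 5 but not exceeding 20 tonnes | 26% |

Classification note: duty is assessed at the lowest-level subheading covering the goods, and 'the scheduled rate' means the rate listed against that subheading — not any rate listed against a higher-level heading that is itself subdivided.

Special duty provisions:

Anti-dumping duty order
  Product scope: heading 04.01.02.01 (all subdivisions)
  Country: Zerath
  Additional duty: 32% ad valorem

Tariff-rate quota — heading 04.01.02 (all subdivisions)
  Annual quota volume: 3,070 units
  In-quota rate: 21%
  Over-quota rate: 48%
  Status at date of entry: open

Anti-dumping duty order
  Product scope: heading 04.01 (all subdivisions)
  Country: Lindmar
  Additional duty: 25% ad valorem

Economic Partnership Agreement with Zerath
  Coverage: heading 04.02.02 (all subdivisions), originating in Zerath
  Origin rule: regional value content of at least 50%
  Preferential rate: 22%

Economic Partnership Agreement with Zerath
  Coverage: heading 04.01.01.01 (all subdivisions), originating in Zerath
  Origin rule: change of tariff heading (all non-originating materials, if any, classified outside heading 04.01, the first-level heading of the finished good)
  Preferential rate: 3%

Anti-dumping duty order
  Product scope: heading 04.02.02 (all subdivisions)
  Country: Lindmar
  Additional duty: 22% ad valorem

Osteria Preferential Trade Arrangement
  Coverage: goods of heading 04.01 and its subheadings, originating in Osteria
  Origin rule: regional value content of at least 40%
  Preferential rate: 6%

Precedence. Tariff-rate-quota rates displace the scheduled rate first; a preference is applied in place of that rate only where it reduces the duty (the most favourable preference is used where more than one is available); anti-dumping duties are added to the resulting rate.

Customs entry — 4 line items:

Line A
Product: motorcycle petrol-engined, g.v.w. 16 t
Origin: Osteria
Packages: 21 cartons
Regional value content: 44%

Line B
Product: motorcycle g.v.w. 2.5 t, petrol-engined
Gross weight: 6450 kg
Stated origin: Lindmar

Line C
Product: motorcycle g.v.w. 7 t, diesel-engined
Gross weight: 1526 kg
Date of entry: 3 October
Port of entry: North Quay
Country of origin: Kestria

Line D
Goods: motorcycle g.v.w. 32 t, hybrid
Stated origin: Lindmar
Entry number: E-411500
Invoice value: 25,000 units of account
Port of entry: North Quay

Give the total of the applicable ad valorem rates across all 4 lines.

127%

Line A: motorcycle → 04.01; petrol-engined → 04.01.02; g.v.w. 16 t → 04.01.02.02. Scheduled 5%. quota on 04.01.02 open → in-quota 21%; Osteria agreement on 04.01: RVC ≥ 40% → 6% available; preferential 6%. → 6%.
Line B: motorcycle → 04.01; petrol-engined → 04.01.02; g.v.w. 2.5 t → 04.01.02.03. Scheduled 32%. quota on 04.01.02 open → in-quota 21%; anti-dumping (Lindmar, 04.01): +25%; total 21% + 25% = 46%. → 46%.
Line C: motorcycle → 04.01; diesel-engined → 04.01.01; g.v.w. 7 t → 04.01.01.02. Scheduled 18%. No special measure applies. → 18%.
Line D: motorcycle → 04.01; hybrid → 04.01.03; g.v.w. 32 t → 04.01.03.01. Scheduled 32%. anti-dumping (Lindmar, 04.01): +25%; total 32% + 25% = 57%. → 57%.
Sum: 6% + 46% + 18% + 57% = 127%.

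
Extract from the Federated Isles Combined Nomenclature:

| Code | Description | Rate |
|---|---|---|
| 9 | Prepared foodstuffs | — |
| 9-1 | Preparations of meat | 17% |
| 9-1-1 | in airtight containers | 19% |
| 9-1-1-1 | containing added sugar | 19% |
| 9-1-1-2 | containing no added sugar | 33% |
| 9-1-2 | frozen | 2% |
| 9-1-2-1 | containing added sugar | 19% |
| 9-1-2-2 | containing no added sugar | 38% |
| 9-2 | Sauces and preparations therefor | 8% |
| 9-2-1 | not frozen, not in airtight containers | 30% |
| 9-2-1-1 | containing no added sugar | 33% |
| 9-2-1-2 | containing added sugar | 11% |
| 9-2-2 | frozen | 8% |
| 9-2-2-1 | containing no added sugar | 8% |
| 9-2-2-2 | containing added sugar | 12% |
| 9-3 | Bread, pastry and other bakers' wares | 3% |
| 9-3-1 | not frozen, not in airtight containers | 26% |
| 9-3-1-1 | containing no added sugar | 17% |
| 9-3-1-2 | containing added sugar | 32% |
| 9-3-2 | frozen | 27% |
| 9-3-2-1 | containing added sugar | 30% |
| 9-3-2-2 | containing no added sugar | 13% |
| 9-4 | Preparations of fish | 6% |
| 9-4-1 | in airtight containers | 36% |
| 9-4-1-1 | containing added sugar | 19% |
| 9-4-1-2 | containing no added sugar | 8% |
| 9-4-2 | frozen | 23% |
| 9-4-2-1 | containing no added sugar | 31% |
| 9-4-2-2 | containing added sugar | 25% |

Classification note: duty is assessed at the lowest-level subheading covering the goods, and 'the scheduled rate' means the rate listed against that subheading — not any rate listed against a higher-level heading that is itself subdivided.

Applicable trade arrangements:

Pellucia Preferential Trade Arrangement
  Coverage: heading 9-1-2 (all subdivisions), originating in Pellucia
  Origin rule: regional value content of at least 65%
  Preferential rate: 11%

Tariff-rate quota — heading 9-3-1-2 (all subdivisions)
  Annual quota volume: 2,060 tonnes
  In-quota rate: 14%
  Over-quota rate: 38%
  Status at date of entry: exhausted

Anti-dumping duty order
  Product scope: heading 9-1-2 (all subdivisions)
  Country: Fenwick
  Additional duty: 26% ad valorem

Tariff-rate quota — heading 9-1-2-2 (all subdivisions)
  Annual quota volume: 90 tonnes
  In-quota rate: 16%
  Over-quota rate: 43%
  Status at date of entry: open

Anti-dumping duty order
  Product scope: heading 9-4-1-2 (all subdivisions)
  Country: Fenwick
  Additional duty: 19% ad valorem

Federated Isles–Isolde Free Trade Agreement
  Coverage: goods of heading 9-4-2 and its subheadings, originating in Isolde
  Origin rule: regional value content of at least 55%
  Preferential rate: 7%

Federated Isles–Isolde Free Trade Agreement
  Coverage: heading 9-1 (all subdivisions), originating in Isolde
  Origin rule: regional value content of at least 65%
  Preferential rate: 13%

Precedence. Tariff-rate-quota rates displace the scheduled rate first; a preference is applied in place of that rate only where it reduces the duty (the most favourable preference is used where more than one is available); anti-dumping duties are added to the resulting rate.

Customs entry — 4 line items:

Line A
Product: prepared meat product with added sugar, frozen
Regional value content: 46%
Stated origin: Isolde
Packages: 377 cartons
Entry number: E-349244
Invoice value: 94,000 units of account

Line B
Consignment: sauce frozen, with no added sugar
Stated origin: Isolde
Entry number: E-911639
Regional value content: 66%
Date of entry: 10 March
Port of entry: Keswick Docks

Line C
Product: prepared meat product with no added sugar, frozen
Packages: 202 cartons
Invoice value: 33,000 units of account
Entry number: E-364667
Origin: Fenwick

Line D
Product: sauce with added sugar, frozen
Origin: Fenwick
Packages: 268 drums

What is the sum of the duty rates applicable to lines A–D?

Line A: prepared meat product → 9-1; frozen → 9-1-2; with added sugar → 9-1-2-1. Scheduled 19%. Isolde agreement on 9-4-2: 9-1-2-1 not covered; Isolde agreement on 9-1: RVC < 65%. → 19%.
Line B: sauce → 9-2; frozen → 9-2-2; with no added sugar → 9-2-2-1. Scheduled 8%. Isolde agreement on 9-4-2: 9-2-2-1 not covered; Isolde agreement on 9-1: 9-2-2-1 not covered. → 8%.
Line C: prepared meat product → 9-1; frozen → 9-1-2; with no added sugar → 9-1-2-2. Scheduled 38%. quota on 9-1-2-2 open → in-quota 16%; anti-dumping (Fenwick, 9-1-2): +26%; total 16% + 26% = 42%. → 42%.
Line D: sauce → 9-2; frozen → 9-2-2; with added sugar → 9-2-2-2. Scheduled 12%. No special measure applies. → 12%.
Sum: 19% + 8% + 42% + 12% = 81%.

81%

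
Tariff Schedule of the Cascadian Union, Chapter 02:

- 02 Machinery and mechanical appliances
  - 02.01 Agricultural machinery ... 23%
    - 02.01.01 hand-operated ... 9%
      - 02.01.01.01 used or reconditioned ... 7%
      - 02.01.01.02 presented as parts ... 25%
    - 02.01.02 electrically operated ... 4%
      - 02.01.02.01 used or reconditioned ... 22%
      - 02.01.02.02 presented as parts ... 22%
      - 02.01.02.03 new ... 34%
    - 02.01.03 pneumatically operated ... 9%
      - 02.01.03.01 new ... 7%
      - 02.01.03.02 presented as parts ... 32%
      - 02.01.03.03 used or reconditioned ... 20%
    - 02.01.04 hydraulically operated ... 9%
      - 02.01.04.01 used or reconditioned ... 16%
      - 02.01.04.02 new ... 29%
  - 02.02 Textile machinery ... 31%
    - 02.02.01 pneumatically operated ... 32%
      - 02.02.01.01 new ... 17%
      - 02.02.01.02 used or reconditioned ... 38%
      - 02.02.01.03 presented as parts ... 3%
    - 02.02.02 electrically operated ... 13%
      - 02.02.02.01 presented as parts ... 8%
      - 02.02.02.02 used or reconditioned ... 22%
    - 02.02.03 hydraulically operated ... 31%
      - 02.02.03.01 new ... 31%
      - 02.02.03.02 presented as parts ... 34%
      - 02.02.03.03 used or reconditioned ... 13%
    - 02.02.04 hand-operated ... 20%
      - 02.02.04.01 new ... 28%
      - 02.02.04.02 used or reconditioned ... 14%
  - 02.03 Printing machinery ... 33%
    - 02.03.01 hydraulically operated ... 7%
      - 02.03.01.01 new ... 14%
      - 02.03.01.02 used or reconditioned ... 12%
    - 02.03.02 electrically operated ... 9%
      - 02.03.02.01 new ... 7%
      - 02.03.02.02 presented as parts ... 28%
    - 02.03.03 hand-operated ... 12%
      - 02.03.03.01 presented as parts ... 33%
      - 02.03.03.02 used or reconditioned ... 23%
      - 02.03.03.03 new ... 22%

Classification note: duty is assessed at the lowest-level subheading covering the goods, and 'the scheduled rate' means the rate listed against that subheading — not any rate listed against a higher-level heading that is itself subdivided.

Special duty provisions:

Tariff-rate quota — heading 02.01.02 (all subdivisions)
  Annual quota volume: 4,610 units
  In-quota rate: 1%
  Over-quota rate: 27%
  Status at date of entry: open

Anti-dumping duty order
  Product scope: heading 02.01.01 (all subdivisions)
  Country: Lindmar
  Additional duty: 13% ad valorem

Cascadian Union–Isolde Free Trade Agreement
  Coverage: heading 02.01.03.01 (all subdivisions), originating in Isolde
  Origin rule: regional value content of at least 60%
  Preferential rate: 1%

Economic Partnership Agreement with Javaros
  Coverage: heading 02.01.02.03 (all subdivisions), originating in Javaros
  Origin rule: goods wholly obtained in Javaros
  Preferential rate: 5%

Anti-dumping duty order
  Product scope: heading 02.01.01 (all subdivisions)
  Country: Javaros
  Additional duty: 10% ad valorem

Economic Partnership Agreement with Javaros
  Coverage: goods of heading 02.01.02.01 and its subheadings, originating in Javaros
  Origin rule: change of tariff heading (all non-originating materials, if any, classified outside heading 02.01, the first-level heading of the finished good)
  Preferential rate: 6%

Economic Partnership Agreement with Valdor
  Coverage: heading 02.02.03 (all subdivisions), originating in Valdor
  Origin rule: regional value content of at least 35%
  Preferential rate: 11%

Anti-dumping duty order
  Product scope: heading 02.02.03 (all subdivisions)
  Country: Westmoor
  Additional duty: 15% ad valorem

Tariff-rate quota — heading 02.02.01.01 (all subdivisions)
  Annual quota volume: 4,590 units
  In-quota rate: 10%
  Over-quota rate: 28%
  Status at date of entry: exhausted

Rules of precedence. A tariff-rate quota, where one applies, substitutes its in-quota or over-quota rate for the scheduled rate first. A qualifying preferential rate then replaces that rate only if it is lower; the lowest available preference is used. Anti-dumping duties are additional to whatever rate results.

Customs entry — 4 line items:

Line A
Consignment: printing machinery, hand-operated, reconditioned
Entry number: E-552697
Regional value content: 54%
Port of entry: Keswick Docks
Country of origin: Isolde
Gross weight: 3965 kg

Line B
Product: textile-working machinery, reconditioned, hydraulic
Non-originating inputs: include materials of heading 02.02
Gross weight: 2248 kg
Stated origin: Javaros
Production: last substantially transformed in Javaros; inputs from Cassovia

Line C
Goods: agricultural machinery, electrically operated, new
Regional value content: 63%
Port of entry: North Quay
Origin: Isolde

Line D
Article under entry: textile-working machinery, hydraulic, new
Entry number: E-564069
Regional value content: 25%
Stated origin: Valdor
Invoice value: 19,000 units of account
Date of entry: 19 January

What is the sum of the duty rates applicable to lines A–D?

68%

Line A: printing → 02.03; hand-operated → 02.03.03; reconditioned → 02.03.03.02. Scheduled 23%. Isolde agreement on 02.01.03.01: 02.03.03.02 not covered. → 23%.
Line B: textile-working → 02.02; hydraulic → 02.02.03; reconditioned → 02.02.03.03. Scheduled 13%. Javaros agreement on 02.01.02.03: 02.02.03.03 not covered; Javaros agreement on 02.01.02.01: 02.02.03.03 not covered. → 13%.
Line C: agricultural → 02.01; electrically operated → 02.01.02; new → 02.01.02.03. Scheduled 34%. quota on 02.01.02 open → in-quota 1%; Isolde agreement on 02.01.03.01: 02.01.02.03 not covered. → 1%.
Line D: textile-working → 02.02; hydraulic → 02.02.03; new → 02.02.03.01. Scheduled 31%. Valdor agreement on 02.02.03: RVC < 35%. → 31%.
Sum: 23% + 13% + 1% + 31% = 68%.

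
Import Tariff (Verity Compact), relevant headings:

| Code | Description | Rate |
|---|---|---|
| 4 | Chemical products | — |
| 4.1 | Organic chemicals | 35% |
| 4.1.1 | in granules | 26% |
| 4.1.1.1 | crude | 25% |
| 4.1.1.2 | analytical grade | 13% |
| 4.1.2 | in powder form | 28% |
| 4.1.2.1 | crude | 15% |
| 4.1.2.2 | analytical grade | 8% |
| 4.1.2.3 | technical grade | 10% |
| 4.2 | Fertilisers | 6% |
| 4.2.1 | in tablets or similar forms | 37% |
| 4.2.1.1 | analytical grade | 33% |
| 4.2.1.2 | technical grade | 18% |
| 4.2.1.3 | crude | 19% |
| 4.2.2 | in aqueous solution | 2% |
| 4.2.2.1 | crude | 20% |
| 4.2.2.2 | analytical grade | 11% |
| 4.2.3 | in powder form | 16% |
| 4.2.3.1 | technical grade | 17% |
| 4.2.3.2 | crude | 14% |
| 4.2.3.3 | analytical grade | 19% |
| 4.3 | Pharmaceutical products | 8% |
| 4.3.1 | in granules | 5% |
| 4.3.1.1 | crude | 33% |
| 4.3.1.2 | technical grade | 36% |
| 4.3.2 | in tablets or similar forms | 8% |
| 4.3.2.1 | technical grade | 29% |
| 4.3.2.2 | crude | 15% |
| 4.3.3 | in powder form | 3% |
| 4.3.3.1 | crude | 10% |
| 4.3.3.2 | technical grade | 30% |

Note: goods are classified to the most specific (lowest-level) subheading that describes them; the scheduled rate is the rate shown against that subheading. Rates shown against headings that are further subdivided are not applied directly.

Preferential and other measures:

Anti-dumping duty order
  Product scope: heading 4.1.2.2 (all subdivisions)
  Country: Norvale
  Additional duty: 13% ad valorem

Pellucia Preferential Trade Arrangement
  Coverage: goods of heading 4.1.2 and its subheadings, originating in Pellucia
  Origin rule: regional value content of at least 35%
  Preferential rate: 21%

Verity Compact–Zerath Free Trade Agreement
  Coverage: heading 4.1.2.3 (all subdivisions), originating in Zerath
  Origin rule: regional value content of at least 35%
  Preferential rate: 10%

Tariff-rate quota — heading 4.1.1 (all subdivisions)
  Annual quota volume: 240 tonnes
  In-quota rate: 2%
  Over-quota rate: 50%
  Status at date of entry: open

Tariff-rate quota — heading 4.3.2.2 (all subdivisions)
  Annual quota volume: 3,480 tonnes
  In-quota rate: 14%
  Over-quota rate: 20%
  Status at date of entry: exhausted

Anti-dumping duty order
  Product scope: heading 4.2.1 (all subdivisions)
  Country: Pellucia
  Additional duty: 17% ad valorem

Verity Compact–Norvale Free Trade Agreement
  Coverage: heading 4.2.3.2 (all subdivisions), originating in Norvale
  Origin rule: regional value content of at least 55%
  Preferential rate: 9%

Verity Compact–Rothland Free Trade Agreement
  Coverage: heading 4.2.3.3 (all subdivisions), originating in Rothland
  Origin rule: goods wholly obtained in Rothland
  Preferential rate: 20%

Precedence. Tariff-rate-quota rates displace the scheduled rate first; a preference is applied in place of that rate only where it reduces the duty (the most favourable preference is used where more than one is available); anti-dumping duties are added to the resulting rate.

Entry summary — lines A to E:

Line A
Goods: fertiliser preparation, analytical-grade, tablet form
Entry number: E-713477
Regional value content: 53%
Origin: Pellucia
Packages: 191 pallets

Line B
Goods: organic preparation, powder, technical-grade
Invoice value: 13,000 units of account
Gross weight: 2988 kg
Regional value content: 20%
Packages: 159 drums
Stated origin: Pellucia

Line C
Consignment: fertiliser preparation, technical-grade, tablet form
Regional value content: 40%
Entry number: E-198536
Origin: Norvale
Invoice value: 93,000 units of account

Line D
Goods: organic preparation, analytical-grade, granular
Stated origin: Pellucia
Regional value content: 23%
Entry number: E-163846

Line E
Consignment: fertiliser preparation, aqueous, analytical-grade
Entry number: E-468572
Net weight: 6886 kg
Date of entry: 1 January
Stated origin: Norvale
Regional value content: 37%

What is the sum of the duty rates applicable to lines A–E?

Line A: fertiliser → 4.2; tablet form → 4.2.1; analytical-grade → 4.2.1.1. Scheduled 33%. Pellucia agreement on 4.1.2: 4.2.1.1 not covered; anti-dumping (Pellucia, 4.2.1): +17%; total 33% + 17% = 50%. → 50%.
Line B: organic → 4.1; powder → 4.1.2; technical-grade → 4.1.2.3. Scheduled 10%. Pellucia agreement on 4.1.2: RVC < 35%. → 10%.
Line C: fertiliser → 4.2; tablet form → 4.2.1; technical-grade → 4.2.1.2. Scheduled 18%. Norvale agreement on 4.2.3.2: 4.2.1.2 not covered. → 18%.
Line D: organic → 4.1; granular → 4.1.1; analytical-grade → 4.1.1.2. Scheduled 13%. quota on 4.1.1 open → in-quota 2%; Pellucia agreement on 4.1.2: 4.1.1.2 not covered. → 2%.
Line E: fertiliser → 4.2; aqueous → 4.2.2; analytical-grade → 4.2.2.2. Scheduled 11%. Norvale agreement on 4.2.3.2: 4.2.2.2 not covered. → 11%.
Sum: 50% + 10% + 18% + 2% + 11% = 91%.

91%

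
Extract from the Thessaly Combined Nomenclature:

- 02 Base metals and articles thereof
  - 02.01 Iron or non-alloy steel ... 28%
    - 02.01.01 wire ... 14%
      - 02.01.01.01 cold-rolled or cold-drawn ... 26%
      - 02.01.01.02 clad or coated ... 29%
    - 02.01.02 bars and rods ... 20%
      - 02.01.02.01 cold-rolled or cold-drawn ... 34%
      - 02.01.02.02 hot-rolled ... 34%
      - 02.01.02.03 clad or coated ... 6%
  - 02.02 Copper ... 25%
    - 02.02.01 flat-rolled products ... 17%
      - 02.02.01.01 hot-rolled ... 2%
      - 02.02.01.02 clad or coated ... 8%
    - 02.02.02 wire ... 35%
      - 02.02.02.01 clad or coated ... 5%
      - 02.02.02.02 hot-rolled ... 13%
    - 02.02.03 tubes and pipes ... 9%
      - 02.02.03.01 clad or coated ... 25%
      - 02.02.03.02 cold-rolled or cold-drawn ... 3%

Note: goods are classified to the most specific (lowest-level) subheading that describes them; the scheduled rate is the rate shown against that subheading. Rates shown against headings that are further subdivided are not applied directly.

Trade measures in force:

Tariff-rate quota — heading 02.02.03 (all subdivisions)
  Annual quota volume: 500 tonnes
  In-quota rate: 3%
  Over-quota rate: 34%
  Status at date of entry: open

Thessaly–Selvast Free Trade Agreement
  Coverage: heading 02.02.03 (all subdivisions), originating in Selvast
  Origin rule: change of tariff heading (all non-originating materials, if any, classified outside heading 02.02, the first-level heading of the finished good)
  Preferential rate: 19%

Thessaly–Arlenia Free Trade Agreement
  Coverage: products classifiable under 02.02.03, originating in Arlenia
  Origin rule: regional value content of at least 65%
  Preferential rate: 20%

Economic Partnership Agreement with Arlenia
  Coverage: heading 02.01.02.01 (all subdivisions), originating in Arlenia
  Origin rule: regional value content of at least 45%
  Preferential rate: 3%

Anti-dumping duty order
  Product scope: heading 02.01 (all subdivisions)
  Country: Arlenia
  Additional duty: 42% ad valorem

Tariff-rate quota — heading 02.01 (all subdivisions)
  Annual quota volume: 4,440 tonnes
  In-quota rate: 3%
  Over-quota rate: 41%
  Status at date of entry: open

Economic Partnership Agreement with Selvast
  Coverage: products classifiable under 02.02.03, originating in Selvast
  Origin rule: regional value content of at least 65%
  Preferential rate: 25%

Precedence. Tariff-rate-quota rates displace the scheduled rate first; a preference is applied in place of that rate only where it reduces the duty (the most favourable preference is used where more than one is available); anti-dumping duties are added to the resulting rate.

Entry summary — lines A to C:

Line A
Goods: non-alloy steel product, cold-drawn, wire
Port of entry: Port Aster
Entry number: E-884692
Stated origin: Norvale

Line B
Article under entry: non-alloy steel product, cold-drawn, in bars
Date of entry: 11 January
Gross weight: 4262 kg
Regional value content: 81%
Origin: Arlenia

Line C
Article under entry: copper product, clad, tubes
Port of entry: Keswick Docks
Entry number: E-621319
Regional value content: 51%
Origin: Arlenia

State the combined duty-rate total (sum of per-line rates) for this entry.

Line A: non-alloy steel → 02.01; wire → 02.01.01; cold-drawn → 02.01.01.01. Scheduled 26%. quota on 02.01 open → in-quota 3%. → 3%.
Line B: non-alloy steel → 02.01; in bars → 02.01.02; cold-drawn → 02.01.02.01. Scheduled 34%. quota on 02.01 open → in-quota 3%; Arlenia agreement on 02.02.03: 02.01.02.01 not covered; Arlenia agreement on 02.01.02.01: RVC ≥ 45% → 3% available; preference 3% not lower than 3% → no reduction; anti-dumping (Arlenia, 02.01): +42%; total 3% + 42% = 45%. → 45%.
Line C: copper → 02.02; tubes → 02.02.03; clad → 02.02.03.01. Scheduled 25%. quota on 02.02.03 open → in-quota 3%; Arlenia agreement on 02.02.03: RVC < 65%; Arlenia agreement on 02.01.02.01: 02.02.03.01 not covered. → 3%.
Sum: 3% + 45% + 3% = 51%.

51%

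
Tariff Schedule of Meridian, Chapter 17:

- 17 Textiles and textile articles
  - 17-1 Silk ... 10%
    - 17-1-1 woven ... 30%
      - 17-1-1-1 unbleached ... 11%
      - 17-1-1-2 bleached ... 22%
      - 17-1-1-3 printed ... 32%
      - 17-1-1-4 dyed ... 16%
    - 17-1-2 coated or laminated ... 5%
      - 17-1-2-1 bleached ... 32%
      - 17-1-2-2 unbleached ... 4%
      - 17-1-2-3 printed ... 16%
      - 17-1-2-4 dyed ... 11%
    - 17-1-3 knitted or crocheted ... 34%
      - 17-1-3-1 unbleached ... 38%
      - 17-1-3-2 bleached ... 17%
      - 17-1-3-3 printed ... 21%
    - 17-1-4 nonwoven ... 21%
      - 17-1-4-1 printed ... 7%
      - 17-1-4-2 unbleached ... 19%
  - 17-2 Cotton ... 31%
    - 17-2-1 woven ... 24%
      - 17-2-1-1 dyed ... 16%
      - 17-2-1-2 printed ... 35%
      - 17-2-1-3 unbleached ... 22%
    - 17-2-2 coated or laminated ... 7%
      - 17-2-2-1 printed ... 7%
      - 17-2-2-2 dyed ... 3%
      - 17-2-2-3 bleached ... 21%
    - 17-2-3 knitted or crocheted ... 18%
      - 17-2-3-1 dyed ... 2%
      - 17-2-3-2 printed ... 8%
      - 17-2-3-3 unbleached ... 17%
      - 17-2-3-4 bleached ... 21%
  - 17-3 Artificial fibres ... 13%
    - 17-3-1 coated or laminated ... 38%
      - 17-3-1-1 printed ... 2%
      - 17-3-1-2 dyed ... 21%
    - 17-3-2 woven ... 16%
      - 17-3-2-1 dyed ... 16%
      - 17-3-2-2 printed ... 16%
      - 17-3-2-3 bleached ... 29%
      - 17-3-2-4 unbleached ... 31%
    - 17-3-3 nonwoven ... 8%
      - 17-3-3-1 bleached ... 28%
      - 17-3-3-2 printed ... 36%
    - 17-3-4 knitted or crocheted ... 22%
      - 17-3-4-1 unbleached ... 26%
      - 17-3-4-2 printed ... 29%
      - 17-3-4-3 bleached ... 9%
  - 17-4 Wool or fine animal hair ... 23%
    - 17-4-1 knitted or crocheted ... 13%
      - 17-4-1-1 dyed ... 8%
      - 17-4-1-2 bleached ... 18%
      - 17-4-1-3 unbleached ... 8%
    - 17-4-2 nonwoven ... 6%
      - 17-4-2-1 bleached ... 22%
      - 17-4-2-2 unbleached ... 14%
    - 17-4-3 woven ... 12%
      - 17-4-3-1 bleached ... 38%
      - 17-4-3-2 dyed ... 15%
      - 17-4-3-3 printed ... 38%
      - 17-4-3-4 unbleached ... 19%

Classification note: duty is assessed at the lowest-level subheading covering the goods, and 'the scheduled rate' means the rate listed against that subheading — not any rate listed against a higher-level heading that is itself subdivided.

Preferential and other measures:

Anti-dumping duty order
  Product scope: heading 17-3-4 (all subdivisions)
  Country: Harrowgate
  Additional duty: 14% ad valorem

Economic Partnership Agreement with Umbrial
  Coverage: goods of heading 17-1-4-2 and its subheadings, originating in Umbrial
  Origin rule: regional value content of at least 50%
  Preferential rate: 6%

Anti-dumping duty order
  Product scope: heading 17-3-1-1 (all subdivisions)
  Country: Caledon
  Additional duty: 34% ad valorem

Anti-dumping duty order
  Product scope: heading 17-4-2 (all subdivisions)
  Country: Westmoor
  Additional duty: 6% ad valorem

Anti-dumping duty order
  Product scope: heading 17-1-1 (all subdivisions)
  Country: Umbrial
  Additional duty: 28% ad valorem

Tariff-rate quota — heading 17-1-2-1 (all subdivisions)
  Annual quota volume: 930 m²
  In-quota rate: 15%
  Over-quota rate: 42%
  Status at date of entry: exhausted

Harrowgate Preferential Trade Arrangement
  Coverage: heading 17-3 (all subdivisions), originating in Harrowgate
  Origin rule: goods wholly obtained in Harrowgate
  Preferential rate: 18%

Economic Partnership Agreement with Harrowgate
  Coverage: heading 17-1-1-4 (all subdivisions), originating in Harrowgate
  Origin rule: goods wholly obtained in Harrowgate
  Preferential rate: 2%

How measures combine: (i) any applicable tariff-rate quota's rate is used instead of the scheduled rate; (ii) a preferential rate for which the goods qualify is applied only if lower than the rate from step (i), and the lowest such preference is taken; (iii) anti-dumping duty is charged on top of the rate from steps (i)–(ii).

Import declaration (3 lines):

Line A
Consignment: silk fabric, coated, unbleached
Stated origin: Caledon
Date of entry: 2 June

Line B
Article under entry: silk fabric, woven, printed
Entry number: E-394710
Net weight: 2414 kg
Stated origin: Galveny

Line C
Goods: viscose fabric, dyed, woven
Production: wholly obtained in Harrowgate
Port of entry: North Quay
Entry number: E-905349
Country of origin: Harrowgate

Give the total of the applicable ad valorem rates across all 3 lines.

52%

Line A: silk → 17-1; coated → 17-1-2; unbleached → 17-1-2-2. Scheduled 4%. No special measure applies. → 4%.
Line B: silk → 17-1; woven → 17-1-1; printed → 17-1-1-3. Scheduled 32%. No special measure applies. → 32%.
Line C: viscose → 17-3; woven → 17-3-2; dyed → 17-3-2-1. Scheduled 16%. Harrowgate agreement on 17-3: wholly obtained → 18% available; Harrowgate agreement on 17-1-1-4: 17-3-2-1 not covered; preference 18% not lower than 16% → no reduction. → 16%.
Sum: 4% + 32% + 16% = 52%.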